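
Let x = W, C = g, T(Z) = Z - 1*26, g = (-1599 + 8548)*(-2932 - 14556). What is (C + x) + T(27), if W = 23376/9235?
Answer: -1122275141709/9235 ≈ -1.2152e+8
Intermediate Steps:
W = 23376/9235 (W = 23376*(1/9235) = 23376/9235 ≈ 2.5312)
g = -121524112 (g = 6949*(-17488) = -121524112)
T(Z) = -26 + Z (T(Z) = Z - 26 = -26 + Z)
C = -121524112
x = 23376/9235 ≈ 2.5312
(C + x) + T(27) = (-121524112 + 23376/9235) + (-26 + 27) = -1122275150944/9235 + 1 = -1122275141709/9235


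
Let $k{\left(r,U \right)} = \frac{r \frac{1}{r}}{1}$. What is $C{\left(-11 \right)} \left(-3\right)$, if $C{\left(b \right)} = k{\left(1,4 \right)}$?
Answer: $-3$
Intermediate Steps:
$k{\left(r,U \right)} = 1$ ($k{\left(r,U \right)} = 1 \cdot 1 = 1$)
$C{\left(b \right)} = 1$
$C{\left(-11 \right)} \left(-3\right) = 1 \left(-3\right) = -3$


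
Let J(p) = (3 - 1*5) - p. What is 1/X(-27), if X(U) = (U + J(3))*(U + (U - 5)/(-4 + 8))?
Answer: 1/1120 ≈ 0.00089286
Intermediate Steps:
J(p) = -2 - p (J(p) = (3 - 5) - p = -2 - p)
X(U) = (-5 + U)*(-5/4 + 5*U/4) (X(U) = (U + (-2 - 1*3))*(U + (U - 5)/(-4 + 8)) = (U + (-2 - 3))*(U + (-5 + U)/4) = (U - 5)*(U + (-5 + U)*(¼)) = (-5 + U)*(U + (-5/4 + U/4)) = (-5 + U)*(-5/4 + 5*U/4))
1/X(-27) = 1/(25/4 - 15/2*(-27) + (5/4)*(-27)²) = 1/(25/4 + 405/2 + (5/4)*729) = 1/(25/4 + 405/2 + 3645/4) = 1/1120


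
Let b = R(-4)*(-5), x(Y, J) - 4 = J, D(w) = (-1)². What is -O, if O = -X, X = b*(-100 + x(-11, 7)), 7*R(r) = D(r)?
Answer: 445/7 ≈ 63.571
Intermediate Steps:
D(w) = 1
R(r) = ⅐ (R(r) = (⅐)*1 = ⅐)
x(Y, J) = 4 + J
b = -5/7 (b = (⅐)*(-5) = -5/7 ≈ -0.71429)
X = 445/7 (X = -5*(-100 + (4 + 7))/7 = -5*(-100 + 11)/7 = -5/7*(-89) = 445/7 ≈ 63.571)
O = -445/7 (O = -1*445/7 = -445/7 ≈ -63.571)
-O = -1*(-445/7) = 445/7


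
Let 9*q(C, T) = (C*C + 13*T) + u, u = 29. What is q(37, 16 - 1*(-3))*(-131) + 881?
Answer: -207566/9 ≈ -23063.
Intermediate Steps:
q(C, T) = 29/9 + C**2/9 + 13*T/9 (q(C, T) = ((C*C + 13*T) + 29)/9 = ((C**2 + 13*T) + 29)/9 = (29 + C**2 + 13*T)/9 = 29/9 + C**2/9 + 13*T/9)
q(37, 16 - 1*(-3))*(-131) + 881 = (29/9 + (1/9)*37**2 + 13*(16 - 1*(-3))/9)*(-131) + 881 = (29/9 + (1/9)*1369 + 13*(16 + 3)/9)*(-131) + 881 = (29/9 + 1369/9 + (13/9)*19)*(-131) + 881 = (29/9 + 1369/9 + 247/9)*(-131) + 881 = (1645/9)*(-131) + 881 = -215495/9 + 881 = -207566/9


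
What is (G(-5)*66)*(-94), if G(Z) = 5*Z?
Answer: 155100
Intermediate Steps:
(G(-5)*66)*(-94) = ((5*(-5))*66)*(-94) = -25*66*(-94) = -1650*(-94) = 155100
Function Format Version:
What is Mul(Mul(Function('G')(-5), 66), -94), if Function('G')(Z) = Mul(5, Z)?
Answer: 155100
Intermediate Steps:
Mul(Mul(Function('G')(-5), 66), -94) = Mul(Mul(Mul(5, -5), 66), -94) = Mul(Mul(-25, 66), -94) = Mul(-1650, -94) = 155100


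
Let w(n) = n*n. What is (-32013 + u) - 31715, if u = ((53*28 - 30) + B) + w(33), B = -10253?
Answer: -71438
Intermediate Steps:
w(n) = n²
u = -7710 (u = ((53*28 - 30) - 10253) + 33² = ((1484 - 30) - 10253) + 1089 = (1454 - 10253) + 1089 = -8799 + 1089 = -7710)
(-32013 + u) - 31715 = (-32013 - 7710) - 31715 = -39723 - 31715 = -71438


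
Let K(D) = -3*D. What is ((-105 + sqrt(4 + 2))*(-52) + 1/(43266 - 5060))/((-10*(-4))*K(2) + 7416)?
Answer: 208604761/274166256 - sqrt(6)/138 ≈ 0.74312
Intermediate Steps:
((-105 + sqrt(4 + 2))*(-52) + 1/(43266 - 5060))/((-10*(-4))*K(2) + 7416) = ((-105 + sqrt(4 + 2))*(-52) + 1/(43266 - 5060))/((-10*(-4))*(-3*2) + 7416) = ((-105 + sqrt(6))*(-52) + 1/38206)/(40*(-6) + 7416) = ((5460 - 52*sqrt(6)) + 1/38206)/(-240 + 7416) = (208604761/38206 - 52*sqrt(6))/7176 = (208604761/38206 - 52*sqrt(6))*(1/7176) = 208604761/274166256 - sqrt(6)/138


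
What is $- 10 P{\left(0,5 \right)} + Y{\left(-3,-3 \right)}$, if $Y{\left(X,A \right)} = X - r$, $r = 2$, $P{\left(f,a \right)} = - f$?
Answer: $-5$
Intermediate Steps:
$Y{\left(X,A \right)} = -2 + X$ ($Y{\left(X,A \right)} = X - 2 = -2 + X$)
$- 10 P{\left(0,5 \right)} + Y{\left(-3,-3 \right)} = - 10 \left(\left(-1\right) 0\right) - 5 = \left(-10\right) 0 - 5 = 0 - 5 = -5$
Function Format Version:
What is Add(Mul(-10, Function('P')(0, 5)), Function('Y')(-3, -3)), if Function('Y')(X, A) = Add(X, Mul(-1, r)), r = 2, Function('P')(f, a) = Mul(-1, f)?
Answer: -5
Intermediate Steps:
Function('Y')(X, A) = Add(-2, X) (Function('Y')(X, A) = Add(X, Mul(-1, 2)) = Add(X, -2) = Add(-2, X))
Add(Mul(-10, Function('P')(0, 5)), Function('Y')(-3, -3)) = Add(Mul(-10, Mul(-1, 0)), Add(-2, -3)) = Add(Mul(-10, 0), -5) = Add(0, -5) = -5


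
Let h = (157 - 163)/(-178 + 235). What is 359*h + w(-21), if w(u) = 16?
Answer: -414/19 ≈ -21.789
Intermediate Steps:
h = -2/19 (h = -6/57 = -6*1/57 = -2/19 ≈ -0.10526)
359*h + w(-21) = 359*(-2/19) + 16 = -718/19 + 16 = -414/19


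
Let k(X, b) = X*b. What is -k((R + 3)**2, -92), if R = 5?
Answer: 5888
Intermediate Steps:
-k((R + 3)**2, -92) = -(5 + 3)**2*(-92) = -8**2*(-92) = -64*(-92) = -1*(-5888) = 5888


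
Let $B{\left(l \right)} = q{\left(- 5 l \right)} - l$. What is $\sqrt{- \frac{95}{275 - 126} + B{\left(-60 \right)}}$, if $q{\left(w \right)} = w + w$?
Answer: $\frac{7 \sqrt{298745}}{149} \approx 25.678$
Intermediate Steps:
$q{\left(w \right)} = 2 w$
$B{\left(l \right)} = - 11 l$ ($B{\left(l \right)} = 2 \left(- 5 l\right) - l = - 10 l - l = - 11 l$)
$\sqrt{- \frac{95}{275 - 126} + B{\left(-60 \right)}} = \sqrt{- \frac{95}{275 - 126} - -660} = \sqrt{- \frac{95}{149} + 660} = \sqrt{\frac{98245}{149}} = \frac{7 \sqrt{298745}}{149}$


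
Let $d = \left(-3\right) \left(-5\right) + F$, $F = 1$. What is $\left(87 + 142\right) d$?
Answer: $3664$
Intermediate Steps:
$d = 16$ ($d = \left(-3\right) \left(-5\right) + 1 = 15 + 1 = 16$)
$\left(87 + 142\right) d = \left(87 + 142\right) 16 = 229 \cdot 16 = 3664$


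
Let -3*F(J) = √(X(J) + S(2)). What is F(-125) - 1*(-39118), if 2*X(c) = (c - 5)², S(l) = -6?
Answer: 39118 - 2*√2111/3 ≈ 39087.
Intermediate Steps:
X(c) = (-5 + c)²/2 (X(c) = (c - 5)²/2 = (-5 + c)²/2)
F(J) = -√(-6 + (-5 + J)²/2)/3 (F(J) = -√((-5 + J)²/2 - 6)/3 = -√(-6 + (-5 + J)²/2)/3)
F(-125) - 1*(-39118) = -√(-24 + 2*(-5 - 125)²)/6 - 1*(-39118) = -√(-24 + 2*(-130)²)/6 + 39118 = -√(-24 + 2*16900)/6 + 39118 = -√(-24 + 33800)/6 + 39118 = -2*√2111/3 + 39118 = 39118 - 2*√2111/3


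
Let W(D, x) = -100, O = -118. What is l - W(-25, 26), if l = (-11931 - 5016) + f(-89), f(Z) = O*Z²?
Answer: -951525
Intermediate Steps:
f(Z) = -118*Z²
l = -951625 (l = (-11931 - 5016) - 118*(-89)² = -16947 - 118*7921 = -16947 - 934678 = -951625)
l - W(-25, 26) = -951625 - 1*(-100) = -951625 + 100 = -951525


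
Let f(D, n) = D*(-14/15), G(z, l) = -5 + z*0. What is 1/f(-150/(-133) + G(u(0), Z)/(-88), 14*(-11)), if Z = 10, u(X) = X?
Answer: -2508/2773 ≈ -0.90444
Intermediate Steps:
G(z, l) = -5 (G(z, l) = -5 + 0 = -5)
f(D, n) = -14*D/15 (f(D, n) = D*(-14*1/15) = D*(-14/15) = -14*D/15)
1/f(-150/(-133) + G(u(0), Z)/(-88), 14*(-11)) = 1/(-14*(-150/(-133) - 5/(-88))/15) = 1/(-14*(-150*(-1/133) - 5*(-1/88))/15) = 1/(-14*(150/133 + 5/88)/15) = 1/(-14/15*13865/11704) = 1/(-2773/2508) = -2508/2773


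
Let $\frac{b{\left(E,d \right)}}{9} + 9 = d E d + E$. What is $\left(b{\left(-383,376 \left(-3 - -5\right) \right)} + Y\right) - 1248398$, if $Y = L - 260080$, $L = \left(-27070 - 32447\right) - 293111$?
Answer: $-1951156922$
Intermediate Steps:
$L = -352628$ ($L = -59517 - 293111 = -352628$)
$Y = -612708$ ($Y = -352628 - 260080 = -612708$)
$b{\left(E,d \right)} = -81 + 9 E + 9 E d^{2}$ ($b{\left(E,d \right)} = -81 + 9 \left(d E d + E\right) = -81 + 9 \left(E d d + E\right) = -81 + 9 \left(E d^{2} + E\right) = -81 + 9 \left(E + E d^{2}\right) = -81 + \left(9 E + 9 E d^{2}\right) = -81 + 9 E + 9 E d^{2}$)
$\left(b{\left(-383,376 \left(-3 - -5\right) \right)} + Y\right) - 1248398 = \left(\left(-81 + 9 \left(-383\right) + 9 \left(-383\right) \left(376 \left(-3 - -5\right)\right)^{2}\right) - 612708\right) - 1248398 = \left(\left(-81 - 3447 + 9 \left(-383\right) \left(376 \left(-3 + 5\right)\right)^{2}\right) - 612708\right) - 1248398 = \left(\left(-81 - 3447 + 9 \left(-383\right) \left(376 \cdot 2\right)^{2}\right) - 612708\right) - 1248398 = \left(\left(-81 - 3447 + 9 \left(-383\right) 752^{2}\right) - 612708\right) - 1248398 = \left(\left(-81 - 3447 + 9 \left(-383\right) 565504\right) - 612708\right) - 1248398 = \left(\left(-81 - 3447 - 1949292288\right) - 612708\right) - 1248398 = \left(-1949295816 - 612708\right) - 1248398 = -1949908524 - 1248398 = -1951156922$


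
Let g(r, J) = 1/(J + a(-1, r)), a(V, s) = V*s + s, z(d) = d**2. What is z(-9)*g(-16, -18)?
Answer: -9/2 ≈ -4.5000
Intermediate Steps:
a(V, s) = s + V*s
g(r, J) = 1/J (g(r, J) = 1/(J + r*(1 - 1)) = 1/(J + r*0) = 1/(J + 0) = 1/J)
z(-9)*g(-16, -18) = (-9)**2/(-18) = 81*(-1/18) = -9/2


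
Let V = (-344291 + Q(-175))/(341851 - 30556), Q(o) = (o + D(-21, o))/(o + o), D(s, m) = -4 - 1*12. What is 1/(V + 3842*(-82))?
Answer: -108953250/34325188194659 ≈ -3.1741e-6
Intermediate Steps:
D(s, m) = -16 (D(s, m) = -4 - 12 = -16)
Q(o) = (-16 + o)/(2*o) (Q(o) = (o - 16)/(o + o) = (-16 + o)/((2*o)) = (-16 + o)*(1/(2*o)) = (-16 + o)/(2*o))
V = -120501659/108953250 (V = (-344291 + (½)*(-16 - 175)/(-175))/(341851 - 30556) = (-344291 + (½)*(-1/175)*(-191))/311295 = (-344291 + 191/350)*(1/311295) = -120501659/350*1/311295 = -120501659/108953250 ≈ -1.1060)
1/(V + 3842*(-82)) = 1/(-120501659/108953250 + 3842*(-82)) = 1/(-120501659/108953250 - 315044) = 1/(-34325188194659/108953250) = -108953250/34325188194659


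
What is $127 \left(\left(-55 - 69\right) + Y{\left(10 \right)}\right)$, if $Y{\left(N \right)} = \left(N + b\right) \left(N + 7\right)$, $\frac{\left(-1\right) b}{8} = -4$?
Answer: $74930$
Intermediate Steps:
$b = 32$ ($b = \left(-8\right) \left(-4\right) = 32$)
$Y{\left(N \right)} = \left(7 + N\right) \left(32 + N\right)$ ($Y{\left(N \right)} = \left(N + 32\right) \left(N + 7\right) = \left(32 + N\right) \left(7 + N\right) = \left(7 + N\right) \left(32 + N\right)$)
$127 \left(\left(-55 - 69\right) + Y{\left(10 \right)}\right) = 127 \left(\left(-55 - 69\right) + \left(224 + 10^{2} + 39 \cdot 10\right)\right) = 127 \left(\left(-55 - 69\right) + \left(224 + 100 + 390\right)\right) = 127 \left(-124 + 714\right) = 127 \cdot 590 = 74930$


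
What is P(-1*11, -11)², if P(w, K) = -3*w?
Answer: 1089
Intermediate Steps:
P(-1*11, -11)² = (-(-3)*11)² = (-3*(-11))² = 33² = 1089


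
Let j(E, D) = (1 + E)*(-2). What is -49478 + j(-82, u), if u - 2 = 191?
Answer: -49316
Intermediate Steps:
u = 193 (u = 2 + 191 = 193)
j(E, D) = -2 - 2*E
-49478 + j(-82, u) = -49478 + (-2 - 2*(-82)) = -49478 + (-2 + 164) = -49478 + 162 = -49316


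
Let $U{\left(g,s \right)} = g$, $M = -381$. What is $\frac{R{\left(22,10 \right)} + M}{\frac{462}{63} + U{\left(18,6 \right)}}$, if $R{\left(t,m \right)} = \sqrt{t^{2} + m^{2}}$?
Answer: $- \frac{1143}{76} + \frac{3 \sqrt{146}}{38} \approx -14.086$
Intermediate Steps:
$R{\left(t,m \right)} = \sqrt{m^{2} + t^{2}}$
$\frac{R{\left(22,10 \right)} + M}{\frac{462}{63} + U{\left(18,6 \right)}} = \frac{\sqrt{10^{2} + 22^{2}} - 381}{\frac{462}{63} + 18} = \frac{\sqrt{100 + 484} - 381}{462 \cdot \frac{1}{63} + 18} = \frac{\sqrt{584} - 381}{\frac{22}{3} + 18} = \frac{2 \sqrt{146} - 381}{\frac{76}{3}} = \left(-381 + 2 \sqrt{146}\right) \frac{3}{76} = - \frac{1143}{76} + \frac{3 \sqrt{146}}{38}$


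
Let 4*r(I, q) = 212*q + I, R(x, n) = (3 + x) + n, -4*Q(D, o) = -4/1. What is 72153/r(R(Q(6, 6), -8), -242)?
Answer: -72153/12827 ≈ -5.6251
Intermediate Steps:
Q(D, o) = 1 (Q(D, o) = -(-1)/1 = -(-1) = -¼*(-4) = 1)
R(x, n) = 3 + n + x
r(I, q) = 53*q + I/4 (r(I, q) = (212*q + I)/4 = (I + 212*q)/4 = 53*q + I/4)
72153/r(R(Q(6, 6), -8), -242) = 72153/(53*(-242) + (3 - 8 + 1)/4) = 72153/(-12826 + (¼)*(-4)) = 72153/(-12826 - 1) = 72153/(-12827) = 72153*(-1/12827) = -72153/12827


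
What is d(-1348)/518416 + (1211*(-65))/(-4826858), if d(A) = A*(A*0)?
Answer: 78715/4826858 ≈ 0.016308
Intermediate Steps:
d(A) = 0 (d(A) = A*0 = 0)
d(-1348)/518416 + (1211*(-65))/(-4826858) = 0/518416 + (1211*(-65))/(-4826858) = 0*(1/518416) - 78715*(-1/4826858) = 0 + 78715/4826858 = 78715/4826858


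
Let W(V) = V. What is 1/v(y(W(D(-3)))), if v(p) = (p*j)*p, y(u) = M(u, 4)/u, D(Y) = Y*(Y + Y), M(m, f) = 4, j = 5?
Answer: 81/20 ≈ 4.0500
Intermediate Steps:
D(Y) = 2*Y² (D(Y) = Y*(2*Y) = 2*Y²)
y(u) = 4/u
v(p) = 5*p² (v(p) = (p*5)*p = (5*p)*p = 5*p²)
1/v(y(W(D(-3)))) = 1/(5*(4/((2*(-3)²)))²) = 1/(5*(4/((2*9)))²) = 1/(5*(4/18)²) = 1/(5*(4*(1/18))²) = 1/(5*(2/9)²) = 1/(5*(4/81)) = 1/(20/81) = 81/20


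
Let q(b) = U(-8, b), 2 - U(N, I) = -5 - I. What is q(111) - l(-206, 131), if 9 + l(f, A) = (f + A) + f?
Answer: 408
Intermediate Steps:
U(N, I) = 7 + I (U(N, I) = 2 - (-5 - I) = 2 + (5 + I) = 7 + I)
q(b) = 7 + b
l(f, A) = -9 + A + 2*f (l(f, A) = -9 + ((f + A) + f) = -9 + ((A + f) + f) = -9 + (A + 2*f) = -9 + A + 2*f)
q(111) - l(-206, 131) = (7 + 111) - (-9 + 131 + 2*(-206)) = 118 - (-9 + 131 - 412) = 118 - 1*(-290) = 118 + 290 = 408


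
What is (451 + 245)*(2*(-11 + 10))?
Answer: -1392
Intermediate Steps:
(451 + 245)*(2*(-11 + 10)) = 696*(2*(-1)) = 696*(-2) = -1392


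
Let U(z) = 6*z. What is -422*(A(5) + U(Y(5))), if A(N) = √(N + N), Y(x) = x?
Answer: -12660 - 422*√10 ≈ -13994.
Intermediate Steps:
A(N) = √2*√N (A(N) = √(2*N) = √2*√N)
-422*(A(5) + U(Y(5))) = -422*(√2*√5 + 6*5) = -422*(√10 + 30) = -422*(30 + √10) = -12660 - 422*√10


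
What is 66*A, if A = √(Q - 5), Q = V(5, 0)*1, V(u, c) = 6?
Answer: 66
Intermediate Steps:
Q = 6 (Q = 6*1 = 6)
A = 1 (A = √(6 - 5) = √1 = 1)
66*A = 66*1 = 66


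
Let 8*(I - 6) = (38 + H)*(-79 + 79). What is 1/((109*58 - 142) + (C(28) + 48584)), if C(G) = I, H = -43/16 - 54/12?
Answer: 1/54770 ≈ 1.8258e-5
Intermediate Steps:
H = -115/16 (H = -43*1/16 - 54*1/12 = -43/16 - 9/2 = -115/16 ≈ -7.1875)
I = 6 (I = 6 + ((38 - 115/16)*(-79 + 79))/8 = 6 + ((493/16)*0)/8 = 6 + (⅛)*0 = 6 + 0 = 6)
C(G) = 6
1/((109*58 - 142) + (C(28) + 48584)) = 1/((109*58 - 142) + (6 + 48584)) = 1/((6322 - 142) + 48590) = 1/(6180 + 48590) = 1/54770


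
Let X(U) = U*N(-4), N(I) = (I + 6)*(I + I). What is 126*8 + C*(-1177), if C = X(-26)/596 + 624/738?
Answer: -14821360/18327 ≈ -808.72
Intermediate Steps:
N(I) = 2*I*(6 + I) (N(I) = (6 + I)*(2*I) = 2*I*(6 + I))
X(U) = -16*U (X(U) = U*(2*(-4)*(6 - 4)) = U*(2*(-4)*2) = U*(-16) = -16*U)
C = 28288/18327 (C = -16*(-26)/596 + 624/738 = 416*(1/596) + 624*(1/738) = 104/149 + 104/123 = 28288/18327 ≈ 1.5435)
126*8 + C*(-1177) = 126*8 + (28288/18327)*(-1177) = 1008 - 33294976/18327 = -14821360/18327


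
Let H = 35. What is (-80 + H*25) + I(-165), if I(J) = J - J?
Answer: 795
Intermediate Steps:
I(J) = 0
(-80 + H*25) + I(-165) = (-80 + 35*25) + 0 = (-80 + 875) + 0 = 795 + 0 = 795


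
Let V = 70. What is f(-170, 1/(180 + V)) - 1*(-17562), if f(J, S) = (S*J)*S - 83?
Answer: 109243733/6250 ≈ 17479.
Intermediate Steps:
f(J, S) = -83 + J*S**2 (f(J, S) = (J*S)*S - 83 = J*S**2 - 83 = -83 + J*S**2)
f(-170, 1/(180 + V)) - 1*(-17562) = (-83 - 170/(180 + 70)**2) - 1*(-17562) = (-83 - 170*(1/250)**2) + 17562 = (-83 - 170*1/62500) + 17562 = (-83 - 17/6250) + 17562 = -518767/6250 + 17562 = 109243733/6250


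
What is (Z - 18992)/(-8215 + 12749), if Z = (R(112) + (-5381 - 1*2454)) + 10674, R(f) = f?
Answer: -16041/4534 ≈ -3.5379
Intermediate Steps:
Z = 2951 (Z = (112 + (-5381 - 1*2454)) + 10674 = (112 + (-5381 - 2454)) + 10674 = (112 - 7835) + 10674 = -7723 + 10674 = 2951)
(Z - 18992)/(-8215 + 12749) = (2951 - 18992)/(-8215 + 12749) = -16041/4534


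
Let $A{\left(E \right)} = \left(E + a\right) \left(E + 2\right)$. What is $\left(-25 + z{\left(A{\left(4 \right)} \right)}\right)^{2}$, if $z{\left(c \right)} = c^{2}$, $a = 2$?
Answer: $1615441$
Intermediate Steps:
$A{\left(E \right)} = \left(2 + E\right)^{2}$ ($A{\left(E \right)} = \left(E + 2\right) \left(E + 2\right) = \left(2 + E\right) \left(2 + E\right) = \left(2 + E\right)^{2}$)
$\left(-25 + z{\left(A{\left(4 \right)} \right)}\right)^{2} = \left(-25 + \left(4 + 4^{2} + 4 \cdot 4\right)^{2}\right)^{2} = \left(-25 + \left(4 + 16 + 16\right)^{2}\right)^{2} = \left(-25 + 36^{2}\right)^{2} = \left(-25 + 1296\right)^{2} = 1271^{2} = 1615441$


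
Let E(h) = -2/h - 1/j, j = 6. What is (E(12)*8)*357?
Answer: -952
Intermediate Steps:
E(h) = -⅙ - 2/h (E(h) = -2/h - 1/6 = -2/h - 1*⅙ = -2/h - ⅙ = -⅙ - 2/h)
(E(12)*8)*357 = (((⅙)*(-12 - 1*12)/12)*8)*357 = (((⅙)*(1/12)*(-12 - 12))*8)*357 = (((⅙)*(1/12)*(-24))*8)*357 = -⅓*8*357 = -8/3*357 = -952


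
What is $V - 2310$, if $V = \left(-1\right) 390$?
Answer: $-2700$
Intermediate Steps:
$V = -390$
$V - 2310 = -390 - 2310 = -2700$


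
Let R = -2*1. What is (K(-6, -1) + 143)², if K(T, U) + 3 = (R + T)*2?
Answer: 15376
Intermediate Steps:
R = -2
K(T, U) = -7 + 2*T (K(T, U) = -3 + (-2 + T)*2 = -3 + (-4 + 2*T) = -7 + 2*T)
(K(-6, -1) + 143)² = ((-7 + 2*(-6)) + 143)² = ((-7 - 12) + 143)² = (-19 + 143)² = 124² = 15376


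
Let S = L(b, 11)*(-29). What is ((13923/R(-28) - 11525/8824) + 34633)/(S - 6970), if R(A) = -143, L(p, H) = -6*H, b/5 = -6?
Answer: -3352040233/490755584 ≈ -6.8304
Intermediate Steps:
b = -30 (b = 5*(-6) = -30)
S = 1914 (S = -6*11*(-29) = -66*(-29) = 1914)
((13923/R(-28) - 11525/8824) + 34633)/(S - 6970) = ((13923/(-143) - 11525/8824) + 34633)/(1914 - 6970) = ((13923*(-1/143) - 11525*1/8824) + 34633)/(-5056) = ((-1071/11 - 11525/8824) + 34633)*(-1/5056) = (-9577279/97064 + 34633)*(-1/5056) = (3352040233/97064)*(-1/5056) = -3352040233/490755584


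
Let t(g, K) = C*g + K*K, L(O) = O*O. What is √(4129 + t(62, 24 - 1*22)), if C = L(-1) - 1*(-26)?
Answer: √5807 ≈ 76.204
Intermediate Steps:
L(O) = O²
C = 27 (C = (-1)² - 1*(-26) = 1 + 26 = 27)
t(g, K) = K² + 27*g (t(g, K) = 27*g + K*K = 27*g + K² = K² + 27*g)
√(4129 + t(62, 24 - 1*22)) = √(4129 + ((24 - 1*22)² + 27*62)) = √(4129 + ((24 - 22)² + 1674)) = √(4129 + (2² + 1674)) = √(4129 + (4 + 1674)) = √(4129 + 1678) = √5807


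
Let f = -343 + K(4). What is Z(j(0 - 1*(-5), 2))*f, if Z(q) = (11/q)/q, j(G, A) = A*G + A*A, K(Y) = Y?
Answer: -3729/196 ≈ -19.026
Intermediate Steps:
j(G, A) = A² + A*G (j(G, A) = A*G + A² = A² + A*G)
f = -339 (f = -343 + 4 = -339)
Z(q) = 11/q²
Z(j(0 - 1*(-5), 2))*f = (11/(2*(2 + (0 - 1*(-5))))²)*(-339) = (11/(2*(2 + (0 + 5)))²)*(-339) = (11/(2*(2 + 5))²)*(-339) = (11/(2*7)²)*(-339) = (11/14²)*(-339) = (11*(1/196))*(-339) = (11/196)*(-339) = -3729/196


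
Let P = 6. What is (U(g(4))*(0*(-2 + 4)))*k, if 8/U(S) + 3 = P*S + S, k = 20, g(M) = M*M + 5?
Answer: 0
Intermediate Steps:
g(M) = 5 + M² (g(M) = M² + 5 = 5 + M²)
U(S) = 8/(-3 + 7*S) (U(S) = 8/(-3 + (6*S + S)) = 8/(-3 + 7*S))
(U(g(4))*(0*(-2 + 4)))*k = ((8/(-3 + 7*(5 + 4²)))*(0*(-2 + 4)))*20 = ((8/(-3 + 7*(5 + 16)))*(0*2))*20 = ((8/(-3 + 7*21))*0)*20 = ((8/(-3 + 147))*0)*20 = ((8/144)*0)*20 = ((8*(1/144))*0)*20 = ((1/18)*0)*20 = 0*20 = 0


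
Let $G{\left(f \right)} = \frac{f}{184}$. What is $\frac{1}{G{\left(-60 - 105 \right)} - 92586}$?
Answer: $- \frac{184}{17035989} \approx -1.0801 \cdot 10^{-5}$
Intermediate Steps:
$G{\left(f \right)} = \frac{f}{184}$ ($G{\left(f \right)} = f \frac{1}{184} = \frac{f}{184}$)
$\frac{1}{G{\left(-60 - 105 \right)} - 92586} = \frac{1}{\frac{-60 - 105}{184} - 92586} = \frac{1}{\frac{1}{184} \left(-165\right) - 92586} = \frac{1}{- \frac{165}{184} - 92586} = \frac{1}{- \frac{17035989}{184}} = - \frac{184}{17035989}$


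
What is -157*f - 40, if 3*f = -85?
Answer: 13225/3 ≈ 4408.3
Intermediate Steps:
f = -85/3 (f = (⅓)*(-85) = -85/3 ≈ -28.333)
-157*f - 40 = -157*(-85/3) - 40 = 13345/3 - 40 = 13225/3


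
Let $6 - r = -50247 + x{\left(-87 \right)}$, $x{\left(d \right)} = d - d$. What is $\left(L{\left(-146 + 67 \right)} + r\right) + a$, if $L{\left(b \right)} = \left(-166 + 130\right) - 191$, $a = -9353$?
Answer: $40673$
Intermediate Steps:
$x{\left(d \right)} = 0$
$L{\left(b \right)} = -227$ ($L{\left(b \right)} = -36 - 191 = -227$)
$r = 50253$ ($r = 6 - \left(-50247 + 0\right) = 6 - -50247 = 6 + 50247 = 50253$)
$\left(L{\left(-146 + 67 \right)} + r\right) + a = \left(-227 + 50253\right) - 9353 = 50026 - 9353 = 40673$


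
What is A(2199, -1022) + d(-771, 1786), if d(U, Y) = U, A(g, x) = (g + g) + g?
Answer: 5826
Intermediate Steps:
A(g, x) = 3*g (A(g, x) = 2*g + g = 3*g)
A(2199, -1022) + d(-771, 1786) = 3*2199 - 771 = 6597 - 771 = 5826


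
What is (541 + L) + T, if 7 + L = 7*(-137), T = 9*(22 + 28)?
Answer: 25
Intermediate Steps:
T = 450 (T = 9*50 = 450)
L = -966 (L = -7 + 7*(-137) = -7 - 959 = -966)
(541 + L) + T = (541 - 966) + 450 = -425 + 450 = 25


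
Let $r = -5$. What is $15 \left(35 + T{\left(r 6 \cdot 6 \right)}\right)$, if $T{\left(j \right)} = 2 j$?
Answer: $-4875$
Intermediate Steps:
$15 \left(35 + T{\left(r 6 \cdot 6 \right)}\right) = 15 \left(35 + 2 \left(-5\right) 6 \cdot 6\right) = 15 \left(35 + 2 \left(\left(-30\right) 6\right)\right) = 15 \left(35 + 2 \left(-180\right)\right) = 15 \left(35 - 360\right) = 15 \left(-325\right) = -4875$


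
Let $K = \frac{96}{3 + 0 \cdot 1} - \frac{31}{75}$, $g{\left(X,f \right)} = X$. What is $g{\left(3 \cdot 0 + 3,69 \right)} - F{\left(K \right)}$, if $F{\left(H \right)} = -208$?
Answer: $211$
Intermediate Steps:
$K = \frac{2369}{75}$ ($K = \frac{96}{3 + 0} - \frac{31}{75} = \frac{96}{3} - \frac{31}{75} = 96 \cdot \frac{1}{3} - \frac{31}{75} = 32 - \frac{31}{75} = \frac{2369}{75} \approx 31.587$)
$g{\left(3 \cdot 0 + 3,69 \right)} - F{\left(K \right)} = \left(3 \cdot 0 + 3\right) - -208 = \left(0 + 3\right) + 208 = 3 + 208 = 211$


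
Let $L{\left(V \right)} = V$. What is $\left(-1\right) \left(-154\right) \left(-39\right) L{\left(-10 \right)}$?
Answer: $60060$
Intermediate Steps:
$\left(-1\right) \left(-154\right) \left(-39\right) L{\left(-10 \right)} = \left(-1\right) \left(-154\right) \left(-39\right) \left(-10\right) = 154 \left(-39\right) \left(-10\right) = \left(-6006\right) \left(-10\right) = 60060$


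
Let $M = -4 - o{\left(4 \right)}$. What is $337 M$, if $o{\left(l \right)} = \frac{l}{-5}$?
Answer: $- \frac{5392}{5} \approx -1078.4$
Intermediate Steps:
$o{\left(l \right)} = - \frac{l}{5}$ ($o{\left(l \right)} = l \left(- \frac{1}{5}\right) = - \frac{l}{5}$)
$M = - \frac{16}{5}$ ($M = -4 - \left(- \frac{1}{5}\right) 4 = -4 - - \frac{4}{5} = -4 + \frac{4}{5} = - \frac{16}{5} \approx -3.2$)
$337 M = 337 \left(- \frac{16}{5}\right) = - \frac{5392}{5}$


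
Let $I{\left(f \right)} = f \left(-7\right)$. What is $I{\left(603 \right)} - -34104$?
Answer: $29883$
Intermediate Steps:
$I{\left(f \right)} = - 7 f$
$I{\left(603 \right)} - -34104 = \left(-7\right) 603 - -34104 = -4221 + 34104 = 29883$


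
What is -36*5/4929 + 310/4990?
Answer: 20993/819857 ≈ 0.025606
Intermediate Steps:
-36*5/4929 + 310/4990 = -180*1/4929 + 310*(1/4990) = -60/1643 + 31/499 = 20993/819857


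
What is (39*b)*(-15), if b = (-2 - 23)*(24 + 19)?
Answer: 628875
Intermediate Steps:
b = -1075 (b = -25*43 = -1075)
(39*b)*(-15) = (39*(-1075))*(-15) = -41925*(-15) = 628875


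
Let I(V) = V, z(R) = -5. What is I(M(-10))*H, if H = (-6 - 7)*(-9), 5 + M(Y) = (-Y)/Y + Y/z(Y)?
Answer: -468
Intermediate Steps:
M(Y) = -6 - Y/5 (M(Y) = -5 + ((-Y)/Y + Y/(-5)) = -5 + (-1 + Y*(-⅕)) = -5 + (-1 - Y/5) = -6 - Y/5)
H = 117 (H = -13*(-9) = 117)
I(M(-10))*H = (-6 - ⅕*(-10))*117 = (-6 + 2)*117 = -4*117 = -468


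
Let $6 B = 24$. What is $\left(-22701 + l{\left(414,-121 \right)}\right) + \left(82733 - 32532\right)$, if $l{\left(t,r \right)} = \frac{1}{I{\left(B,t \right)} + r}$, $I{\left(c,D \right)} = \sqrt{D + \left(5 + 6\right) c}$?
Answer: $\frac{390032379}{14183} - \frac{\sqrt{458}}{14183} \approx 27500.0$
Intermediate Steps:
$B = 4$ ($B = \frac{1}{6} \cdot 24 = 4$)
$I{\left(c,D \right)} = \sqrt{D + 11 c}$
$l{\left(t,r \right)} = \frac{1}{r + \sqrt{44 + t}}$ ($l{\left(t,r \right)} = \frac{1}{\sqrt{t + 11 \cdot 4} + r} = \frac{1}{\sqrt{t + 44} + r} = \frac{1}{\sqrt{44 + t} + r} = \frac{1}{r + \sqrt{44 + t}}$)
$\left(-22701 + l{\left(414,-121 \right)}\right) + \left(82733 - 32532\right) = \left(-22701 + \frac{1}{-121 + \sqrt{44 + 414}}\right) + \left(82733 - 32532\right) = \left(-22701 + \frac{1}{-121 + \sqrt{458}}\right) + 50201 = 27500 + \frac{1}{-121 + \sqrt{458}}$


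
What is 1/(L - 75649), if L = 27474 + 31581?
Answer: -1/16594 ≈ -6.0263e-5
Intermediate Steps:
L = 59055
1/(L - 75649) = 1/(59055 - 75649) = 1/(-16594) = -1/16594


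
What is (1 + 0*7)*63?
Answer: 63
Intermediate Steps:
(1 + 0*7)*63 = (1 + 0)*63 = 1*63 = 63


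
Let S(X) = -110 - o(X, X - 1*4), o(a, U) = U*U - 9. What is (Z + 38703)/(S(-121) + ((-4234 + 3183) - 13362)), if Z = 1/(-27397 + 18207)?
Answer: -355680569/276977410 ≈ -1.2841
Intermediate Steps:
o(a, U) = -9 + U² (o(a, U) = U² - 9 = -9 + U²)
S(X) = -101 - (-4 + X)² (S(X) = -110 - (-9 + (X - 1*4)²) = -110 - (-9 + (X - 4)²) = -110 - (-9 + (-4 + X)²) = -110 + (9 - (-4 + X)²) = -101 - (-4 + X)²)
Z = -1/9190 (Z = 1/(-9190) = -1/9190 ≈ -0.00010881)
(Z + 38703)/(S(-121) + ((-4234 + 3183) - 13362)) = (-1/9190 + 38703)/((-101 - (-4 - 121)²) + ((-4234 + 3183) - 13362)) = 355680569/(9190*((-101 - 1*(-125)²) + (-1051 - 13362))) = 355680569/(9190*((-101 - 1*15625) - 14413)) = 355680569/(9190*((-101 - 15625) - 14413)) = 355680569/(9190*(-15726 - 14413)) = (355680569/9190)/(-30139) = (355680569/9190)*(-1/30139) = -355680569/276977410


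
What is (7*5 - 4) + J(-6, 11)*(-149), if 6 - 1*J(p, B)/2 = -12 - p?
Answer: -3545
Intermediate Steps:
J(p, B) = 36 + 2*p (J(p, B) = 12 - 2*(-12 - p) = 12 + (24 + 2*p) = 36 + 2*p)
(7*5 - 4) + J(-6, 11)*(-149) = (7*5 - 4) + (36 + 2*(-6))*(-149) = (35 - 4) + (36 - 12)*(-149) = 31 + 24*(-149) = 31 - 3576 = -3545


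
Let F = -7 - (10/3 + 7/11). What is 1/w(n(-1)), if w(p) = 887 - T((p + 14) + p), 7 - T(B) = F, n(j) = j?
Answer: 33/28678 ≈ 0.0011507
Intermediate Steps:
F = -362/33 (F = -7 - (10*(1/3) + 7*(1/11)) = -7 - (10/3 + 7/11) = -7 - 1*131/33 = -7 - 131/33 = -362/33 ≈ -10.970)
T(B) = 593/33 (T(B) = 7 - 1*(-362/33) = 7 + 362/33 = 593/33)
w(p) = 28678/33 (w(p) = 887 - 1*593/33 = 887 - 593/33 = 28678/33)
1/w(n(-1)) = 1/(28678/33) = 33/28678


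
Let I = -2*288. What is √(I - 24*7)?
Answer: 2*I*√186 ≈ 27.276*I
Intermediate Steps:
I = -576
√(I - 24*7) = √(-576 - 24*7) = √(-576 - 168) = √(-744) = 2*I*√186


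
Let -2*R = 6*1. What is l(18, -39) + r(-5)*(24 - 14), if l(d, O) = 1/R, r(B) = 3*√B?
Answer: -⅓ + 30*I*√5 ≈ -0.33333 + 67.082*I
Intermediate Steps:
R = -3 ≈ -3.0000
l(d, O) = -⅓ (l(d, O) = 1/(-3) = -⅓)
l(18, -39) + r(-5)*(24 - 14) = -⅓ + (3*√(-5))*(24 - 14) = -⅓ + (3*(I*√5))*10 = -⅓ + (3*I*√5)*10 = -⅓ + 30*I*√5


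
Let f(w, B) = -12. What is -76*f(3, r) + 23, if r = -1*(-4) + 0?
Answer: 935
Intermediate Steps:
r = 4 (r = 4 + 0 = 4)
-76*f(3, r) + 23 = -76*(-12) + 23 = 912 + 23 = 935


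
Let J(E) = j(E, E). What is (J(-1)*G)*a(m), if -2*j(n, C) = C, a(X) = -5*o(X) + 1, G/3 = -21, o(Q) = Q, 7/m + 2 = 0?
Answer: -2331/4 ≈ -582.75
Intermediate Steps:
m = -7/2 (m = 7/(-2 + 0) = 7/(-2) = 7*(-1/2) = -7/2 ≈ -3.5000)
G = -63 (G = 3*(-21) = -63)
a(X) = 1 - 5*X (a(X) = -5*X + 1 = 1 - 5*X)
j(n, C) = -C/2
J(E) = -E/2
(J(-1)*G)*a(m) = (-1/2*(-1)*(-63))*(1 - 5*(-7/2)) = ((1/2)*(-63))*(1 + 35/2) = -63/2*37/2 = -2331/4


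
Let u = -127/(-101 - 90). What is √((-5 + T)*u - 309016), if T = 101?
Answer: 2*I*√2817721006/191 ≈ 555.83*I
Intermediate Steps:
u = 127/191 (u = -127/(-191) = -127*(-1/191) = 127/191 ≈ 0.66492)
√((-5 + T)*u - 309016) = √((-5 + 101)*(127/191) - 309016) = √(96*(127/191) - 309016) = √(12192/191 - 309016) = √(-59009864/191) = 2*I*√2817721006/191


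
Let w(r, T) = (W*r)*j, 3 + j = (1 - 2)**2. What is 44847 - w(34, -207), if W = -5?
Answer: 44507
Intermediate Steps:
j = -2 (j = -3 + (1 - 2)**2 = -3 + (-1)**2 = -3 + 1 = -2)
w(r, T) = 10*r (w(r, T) = -5*r*(-2) = 10*r)
44847 - w(34, -207) = 44847 - 10*34 = 44847 - 1*340 = 44847 - 340 = 44507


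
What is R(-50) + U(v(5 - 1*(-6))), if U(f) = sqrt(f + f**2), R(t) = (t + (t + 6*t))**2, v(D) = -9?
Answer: 160000 + 6*sqrt(2) ≈ 1.6001e+5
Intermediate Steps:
R(t) = 64*t**2 (R(t) = (t + 7*t)**2 = (8*t)**2 = 64*t**2)
R(-50) + U(v(5 - 1*(-6))) = 64*(-50)**2 + sqrt(-9*(1 - 9)) = 64*2500 + sqrt(-9*(-8)) = 160000 + sqrt(72) = 160000 + 6*sqrt(2)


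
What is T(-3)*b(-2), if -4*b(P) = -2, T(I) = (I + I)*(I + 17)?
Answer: -42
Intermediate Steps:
T(I) = 2*I*(17 + I) (T(I) = (2*I)*(17 + I) = 2*I*(17 + I))
b(P) = ½ (b(P) = -¼*(-2) = ½)
T(-3)*b(-2) = (2*(-3)*(17 - 3))*(½) = (2*(-3)*14)*(½) = -84*½ = -42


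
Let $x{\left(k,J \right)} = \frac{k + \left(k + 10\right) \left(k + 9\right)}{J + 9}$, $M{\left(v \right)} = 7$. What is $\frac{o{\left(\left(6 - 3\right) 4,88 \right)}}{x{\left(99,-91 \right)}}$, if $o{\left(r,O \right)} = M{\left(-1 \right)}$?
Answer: $- \frac{574}{11871} \approx -0.048353$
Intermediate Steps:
$o{\left(r,O \right)} = 7$
$x{\left(k,J \right)} = \frac{k + \left(9 + k\right) \left(10 + k\right)}{9 + J}$ ($x{\left(k,J \right)} = \frac{k + \left(10 + k\right) \left(9 + k\right)}{9 + J} = \frac{k + \left(9 + k\right) \left(10 + k\right)}{9 + J}$)
$\frac{o{\left(\left(6 - 3\right) 4,88 \right)}}{x{\left(99,-91 \right)}} = \frac{7}{\frac{1}{9 - 91} \left(90 + 99^{2} + 20 \cdot 99\right)} = \frac{7}{\frac{1}{-82} \left(90 + 9801 + 1980\right)} = \frac{7}{\left(- \frac{1}{82}\right) 11871} = \frac{7}{- \frac{11871}{82}} = 7 \left(- \frac{82}{11871}\right) = - \frac{574}{11871}$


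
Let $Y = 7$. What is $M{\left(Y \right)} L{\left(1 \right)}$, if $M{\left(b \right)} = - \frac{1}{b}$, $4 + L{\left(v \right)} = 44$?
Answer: $- \frac{40}{7} \approx -5.7143$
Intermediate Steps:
$L{\left(v \right)} = 40$ ($L{\left(v \right)} = -4 + 44 = 40$)
$M{\left(b \right)} = - \frac{1}{b}$
$M{\left(Y \right)} L{\left(1 \right)} = - \frac{1}{7} \cdot 40 = \left(-1\right) \frac{1}{7} \cdot 40 = \left(- \frac{1}{7}\right) 40 = - \frac{40}{7}$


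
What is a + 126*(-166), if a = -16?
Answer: -20932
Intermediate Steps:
a + 126*(-166) = -16 + 126*(-166) = -16 - 20916 = -20932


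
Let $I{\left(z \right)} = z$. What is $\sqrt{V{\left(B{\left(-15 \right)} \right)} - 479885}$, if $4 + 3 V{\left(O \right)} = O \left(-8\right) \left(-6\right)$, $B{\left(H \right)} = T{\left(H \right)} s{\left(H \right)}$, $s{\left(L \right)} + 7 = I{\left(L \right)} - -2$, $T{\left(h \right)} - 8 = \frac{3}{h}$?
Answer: $\frac{13 i \sqrt{25689}}{3} \approx 694.54 i$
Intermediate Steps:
$T{\left(h \right)} = 8 + \frac{3}{h}$
$s{\left(L \right)} = -5 + L$ ($s{\left(L \right)} = -7 + \left(L - -2\right) = -7 + \left(L + 2\right) = -7 + \left(2 + L\right) = -5 + L$)
$B{\left(H \right)} = \left(-5 + H\right) \left(8 + \frac{3}{H}\right)$ ($B{\left(H \right)} = \left(8 + \frac{3}{H}\right) \left(-5 + H\right) = \left(-5 + H\right) \left(8 + \frac{3}{H}\right)$)
$V{\left(O \right)} = - \frac{4}{3} + 16 O$ ($V{\left(O \right)} = - \frac{4}{3} + \frac{O \left(-8\right) \left(-6\right)}{3} = - \frac{4}{3} + \frac{- 8 O \left(-6\right)}{3} = - \frac{4}{3} + \frac{48 O}{3} = - \frac{4}{3} + 16 O$)
$\sqrt{V{\left(B{\left(-15 \right)} \right)} - 479885} = \sqrt{\left(- \frac{4}{3} + 16 \left(-37 - \frac{15}{-15} + 8 \left(-15\right)\right)\right) - 479885} = \sqrt{\left(- \frac{4}{3} + 16 \left(-37 - -1 - 120\right)\right) - 479885} = \sqrt{\left(- \frac{4}{3} + 16 \left(-37 + 1 - 120\right)\right) - 479885} = \sqrt{\left(- \frac{4}{3} + 16 \left(-156\right)\right) - 479885} = \sqrt{\left(- \frac{4}{3} - 2496\right) - 479885} = \sqrt{- \frac{7492}{3} - 479885} = \sqrt{- \frac{1447147}{3}} = \frac{13 i \sqrt{25689}}{3}$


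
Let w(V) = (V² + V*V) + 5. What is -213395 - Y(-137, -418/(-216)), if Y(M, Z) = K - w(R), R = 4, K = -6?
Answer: -213352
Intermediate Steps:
w(V) = 5 + 2*V² (w(V) = (V² + V²) + 5 = 2*V² + 5 = 5 + 2*V²)
Y(M, Z) = -43 (Y(M, Z) = -6 - (5 + 2*4²) = -6 - (5 + 2*16) = -6 - (5 + 32) = -6 - 1*37 = -6 - 37 = -43)
-213395 - Y(-137, -418/(-216)) = -213395 - 1*(-43) = -213395 + 43 = -213352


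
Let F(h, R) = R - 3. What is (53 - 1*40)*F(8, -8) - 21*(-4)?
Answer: -59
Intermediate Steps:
F(h, R) = -3 + R
(53 - 1*40)*F(8, -8) - 21*(-4) = (53 - 1*40)*(-3 - 8) - 21*(-4) = (53 - 40)*(-11) + 84 = 13*(-11) + 84 = -143 + 84 = -59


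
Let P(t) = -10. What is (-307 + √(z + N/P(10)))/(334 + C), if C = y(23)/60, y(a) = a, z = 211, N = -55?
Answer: -18420/20063 + 30*√866/20063 ≈ -0.87410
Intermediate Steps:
C = 23/60 ≈ 0.38333
(-307 + √(z + N/P(10)))/(334 + C) = (-307 + √(211 - 55/(-10)))/(334 + 23/60) = (-307 + √(211 - 55*(-⅒)))/(20063/60) = (-307 + √(211 + 11/2))*(60/20063) = (-307 + √(433/2))*(60/20063) = (-307 + √866/2)*(60/20063) = -18420/20063 + 30*√866/20063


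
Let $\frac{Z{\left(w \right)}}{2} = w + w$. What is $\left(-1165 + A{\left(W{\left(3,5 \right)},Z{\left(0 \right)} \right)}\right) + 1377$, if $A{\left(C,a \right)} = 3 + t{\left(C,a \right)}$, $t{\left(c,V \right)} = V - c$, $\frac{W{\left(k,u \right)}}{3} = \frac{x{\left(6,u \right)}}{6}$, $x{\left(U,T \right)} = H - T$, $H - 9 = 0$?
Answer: $213$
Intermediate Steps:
$H = 9$ ($H = 9 + 0 = 9$)
$x{\left(U,T \right)} = 9 - T$
$Z{\left(w \right)} = 4 w$ ($Z{\left(w \right)} = 2 \left(w + w\right) = 2 \cdot 2 w = 4 w$)
$W{\left(k,u \right)} = \frac{9}{2} - \frac{u}{2}$ ($W{\left(k,u \right)} = 3 \frac{9 - u}{6} = 3 \left(9 - u\right) \frac{1}{6} = 3 \left(\frac{3}{2} - \frac{u}{6}\right) = \frac{9}{2} - \frac{u}{2}$)
$A{\left(C,a \right)} = 3 + a - C$ ($A{\left(C,a \right)} = 3 - \left(C - a\right) = 3 + a - C$)
$\left(-1165 + A{\left(W{\left(3,5 \right)},Z{\left(0 \right)} \right)}\right) + 1377 = \left(-1165 + \left(3 + 4 \cdot 0 - \left(\frac{9}{2} - \frac{5}{2}\right)\right)\right) + 1377 = \left(-1165 + \left(3 + 0 - \left(\frac{9}{2} - \frac{5}{2}\right)\right)\right) + 1377 = \left(-1165 + \left(3 + 0 - 2\right)\right) + 1377 = \left(-1165 + 1\right) + 1377 = -1164 + 1377 = 213$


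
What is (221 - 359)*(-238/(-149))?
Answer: -32844/149 ≈ -220.43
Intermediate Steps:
(221 - 359)*(-238/(-149)) = -(-32844)*(-1)/149 = -138*238/149 = -32844/149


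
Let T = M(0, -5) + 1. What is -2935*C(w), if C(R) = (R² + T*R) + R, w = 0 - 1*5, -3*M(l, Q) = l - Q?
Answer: -205450/3 ≈ -68483.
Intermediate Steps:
M(l, Q) = -l/3 + Q/3 (M(l, Q) = -(l - Q)/3 = -l/3 + Q/3)
w = -5 (w = 0 - 5 = -5)
T = -⅔ (T = (-⅓*0 + (⅓)*(-5)) + 1 = (0 - 5/3) + 1 = -5/3 + 1 = -⅔ ≈ -0.66667)
C(R) = R² + R/3 (C(R) = (R² - 2*R/3) + R = R² + R/3)
-2935*C(w) = -(-14675)*(⅓ - 5) = -(-14675)*(-14)/3 = -2935*70/3 = -205450/3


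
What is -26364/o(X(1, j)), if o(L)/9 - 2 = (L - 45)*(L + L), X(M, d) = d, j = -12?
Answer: -4394/2055 ≈ -2.1382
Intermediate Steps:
o(L) = 18 + 18*L*(-45 + L) (o(L) = 18 + 9*((L - 45)*(L + L)) = 18 + 9*((-45 + L)*(2*L)) = 18 + 9*(2*L*(-45 + L)) = 18 + 18*L*(-45 + L))
-26364/o(X(1, j)) = -26364/(18 - 810*(-12) + 18*(-12)²) = -26364/(18 + 9720 + 18*144) = -26364/(18 + 9720 + 2592) = -26364/12330 = -26364*1/12330 = -4394/2055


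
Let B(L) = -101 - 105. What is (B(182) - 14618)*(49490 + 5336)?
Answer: -812740624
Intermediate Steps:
B(L) = -206
(B(182) - 14618)*(49490 + 5336) = (-206 - 14618)*(49490 + 5336) = -14824*54826 = -812740624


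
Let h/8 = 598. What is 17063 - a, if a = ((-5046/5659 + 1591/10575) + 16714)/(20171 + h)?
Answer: 25480971859718156/1493405148375 ≈ 17062.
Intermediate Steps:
h = 4784 (h = 8*598 = 4784)
a = 1000187004469/1493405148375 (a = ((-5046/5659 + 1591/10575) + 16714)/(20171 + 4784) = ((-5046*1/5659 + 1591*(1/10575)) + 16714)/24955 = ((-5046/5659 + 1591/10575) + 16714)*(1/24955) = (-44357981/59843925 + 16714)*(1/24955) = (1000187004469/59843925)*(1/24955) = 1000187004469/1493405148375 ≈ 0.66974)
17063 - a = 17063 - 1*1000187004469/1493405148375 = 17063 - 1000187004469/1493405148375 = 25480971859718156/1493405148375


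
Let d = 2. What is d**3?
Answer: 8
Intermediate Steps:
d**3 = 2**3 = 8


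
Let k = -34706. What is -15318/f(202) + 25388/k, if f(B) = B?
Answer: -134188721/1752653 ≈ -76.563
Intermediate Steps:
-15318/f(202) + 25388/k = -15318/202 + 25388/(-34706) = -15318*1/202 + 25388*(-1/34706) = -7659/101 - 12694/17353 = -134188721/1752653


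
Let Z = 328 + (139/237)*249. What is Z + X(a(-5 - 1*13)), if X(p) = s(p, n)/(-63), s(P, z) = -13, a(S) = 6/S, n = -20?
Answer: 2360314/4977 ≈ 474.24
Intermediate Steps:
Z = 37449/79 (Z = 328 + (139*(1/237))*249 = 328 + (139/237)*249 = 328 + 11537/79 = 37449/79 ≈ 474.04)
X(p) = 13/63 (X(p) = -13/(-63) = -13*(-1/63) = 13/63)
Z + X(a(-5 - 1*13)) = 37449/79 + 13/63 = 2360314/4977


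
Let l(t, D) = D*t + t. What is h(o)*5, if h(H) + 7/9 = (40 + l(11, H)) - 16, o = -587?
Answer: -289025/9 ≈ -32114.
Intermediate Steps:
l(t, D) = t + D*t
h(H) = 308/9 + 11*H (h(H) = -7/9 + ((40 + 11*(1 + H)) - 16) = -7/9 + ((40 + (11 + 11*H)) - 16) = -7/9 + ((51 + 11*H) - 16) = -7/9 + (35 + 11*H) = 308/9 + 11*H)
h(o)*5 = (308/9 + 11*(-587))*5 = (308/9 - 6457)*5 = -57805/9*5 = -289025/9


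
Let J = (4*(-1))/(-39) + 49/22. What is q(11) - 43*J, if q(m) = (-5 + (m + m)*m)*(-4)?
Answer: -899341/858 ≈ -1048.2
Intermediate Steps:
q(m) = 20 - 8*m² (q(m) = (-5 + (2*m)*m)*(-4) = (-5 + 2*m²)*(-4) = 20 - 8*m²)
J = 1999/858 (J = -4*(-1/39) + 49*(1/22) = 4/39 + 49/22 = 1999/858 ≈ 2.3298)
q(11) - 43*J = (20 - 8*11²) - 43*1999/858 = (20 - 8*121) - 85957/858 = (20 - 968) - 85957/858 = -948 - 85957/858 = -899341/858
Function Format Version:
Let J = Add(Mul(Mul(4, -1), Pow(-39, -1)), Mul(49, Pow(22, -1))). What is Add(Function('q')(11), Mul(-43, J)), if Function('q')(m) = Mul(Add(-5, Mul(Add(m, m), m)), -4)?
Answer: Rational(-899341, 858) ≈ -1048.2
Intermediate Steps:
Function('q')(m) = Add(20, Mul(-8, Pow(m, 2))) (Function('q')(m) = Mul(Add(-5, Mul(Mul(2, m), m)), -4) = Mul(Add(-5, Mul(2, Pow(m, 2))), -4) = Add(20, Mul(-8, Pow(m, 2))))
J = Rational(1999, 858) (J = Add(Mul(-4, Rational(-1, 39)), Mul(49, Rational(1, 22))) = Add(Rational(4, 39), Rational(49, 22)) = Rational(1999, 858) ≈ 2.3298)
Add(Function('q')(11), Mul(-43, J)) = Add(Add(20, Mul(-8, Pow(11, 2))), Mul(-43, Rational(1999, 858))) = Add(Add(20, Mul(-8, 121)), Rational(-85957, 858)) = Add(Add(20, -968), Rational(-85957, 858)) = Add(-948, Rational(-85957, 858)) = Rational(-899341, 858)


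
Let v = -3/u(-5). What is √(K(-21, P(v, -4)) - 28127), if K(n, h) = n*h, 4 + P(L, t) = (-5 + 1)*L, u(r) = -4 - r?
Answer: I*√28295 ≈ 168.21*I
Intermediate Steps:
v = -3 (v = -3/(-4 - 1*(-5)) = -3/(-4 + 5) = -3/1 = -3*1 = -3)
P(L, t) = -4 - 4*L (P(L, t) = -4 + (-5 + 1)*L = -4 - 4*L)
K(n, h) = h*n
√(K(-21, P(v, -4)) - 28127) = √((-4 - 4*(-3))*(-21) - 28127) = √((-4 + 12)*(-21) - 28127) = √(8*(-21) - 28127) = √(-168 - 28127) = √(-28295) = I*√28295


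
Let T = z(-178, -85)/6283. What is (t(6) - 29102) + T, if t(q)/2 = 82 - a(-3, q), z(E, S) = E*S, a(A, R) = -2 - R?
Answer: -181701796/6283 ≈ -28920.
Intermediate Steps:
t(q) = 168 + 2*q (t(q) = 2*(82 - (-2 - q)) = 2*(82 + (2 + q)) = 2*(84 + q) = 168 + 2*q)
T = 15130/6283 (T = -178*(-85)/6283 = 15130*(1/6283) = 15130/6283 ≈ 2.4081)
(t(6) - 29102) + T = ((168 + 2*6) - 29102) + 15130/6283 = ((168 + 12) - 29102) + 15130/6283 = (180 - 29102) + 15130/6283 = -28922 + 15130/6283 = -181701796/6283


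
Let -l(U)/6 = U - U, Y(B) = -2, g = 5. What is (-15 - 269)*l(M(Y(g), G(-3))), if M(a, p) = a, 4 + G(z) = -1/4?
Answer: 0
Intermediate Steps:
G(z) = -17/4 (G(z) = -4 - 1/4 = -17/4)
l(U) = 0 (l(U) = -6*(U - U) = -6*0 = 0)
(-15 - 269)*l(M(Y(g), G(-3))) = (-15 - 269)*0 = -284*0 = 0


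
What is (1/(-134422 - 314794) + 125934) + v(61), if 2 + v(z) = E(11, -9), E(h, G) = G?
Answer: 56566626367/449216 ≈ 1.2592e+5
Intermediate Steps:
v(z) = -11 (v(z) = -2 - 9 = -11)
(1/(-134422 - 314794) + 125934) + v(61) = (1/(-134422 - 314794) + 125934) - 11 = (1/(-449216) + 125934) - 11 = (-1/449216 + 125934) - 11 = 56571567743/449216 - 11 = 56566626367/449216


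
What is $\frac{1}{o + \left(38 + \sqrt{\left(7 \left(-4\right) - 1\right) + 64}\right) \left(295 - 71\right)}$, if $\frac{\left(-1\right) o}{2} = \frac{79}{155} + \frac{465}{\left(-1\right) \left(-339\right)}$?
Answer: $\frac{163132275415}{1354296458941136} - \frac{2147426575 \sqrt{35}}{677148229470568} \approx 0.00010169$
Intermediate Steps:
$o = - \frac{65904}{17515}$ ($o = - 2 \left(\frac{79}{155} + \frac{465}{\left(-1\right) \left(-339\right)}\right) = - 2 \left(79 \cdot \frac{1}{155} + \frac{465}{339}\right) = - 2 \left(\frac{79}{155} + 465 \cdot \frac{1}{339}\right) = - 2 \left(\frac{79}{155} + \frac{155}{113}\right) = \left(-2\right) \frac{32952}{17515} = - \frac{65904}{17515} \approx -3.7627$)
$\frac{1}{o + \left(38 + \sqrt{\left(7 \left(-4\right) - 1\right) + 64}\right) \left(295 - 71\right)} = \frac{1}{- \frac{65904}{17515} + \left(38 + \sqrt{\left(7 \left(-4\right) - 1\right) + 64}\right) \left(295 - 71\right)} = \frac{1}{- \frac{65904}{17515} + \left(38 + \sqrt{\left(-28 - 1\right) + 64}\right) 224} = \frac{1}{- \frac{65904}{17515} + \left(38 + \sqrt{-29 + 64}\right) 224} = \frac{1}{- \frac{65904}{17515} + \left(38 + \sqrt{35}\right) 224} = \frac{1}{- \frac{65904}{17515} + \left(8512 + 224 \sqrt{35}\right)} = \frac{1}{\frac{149021776}{17515} + 224 \sqrt{35}}$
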